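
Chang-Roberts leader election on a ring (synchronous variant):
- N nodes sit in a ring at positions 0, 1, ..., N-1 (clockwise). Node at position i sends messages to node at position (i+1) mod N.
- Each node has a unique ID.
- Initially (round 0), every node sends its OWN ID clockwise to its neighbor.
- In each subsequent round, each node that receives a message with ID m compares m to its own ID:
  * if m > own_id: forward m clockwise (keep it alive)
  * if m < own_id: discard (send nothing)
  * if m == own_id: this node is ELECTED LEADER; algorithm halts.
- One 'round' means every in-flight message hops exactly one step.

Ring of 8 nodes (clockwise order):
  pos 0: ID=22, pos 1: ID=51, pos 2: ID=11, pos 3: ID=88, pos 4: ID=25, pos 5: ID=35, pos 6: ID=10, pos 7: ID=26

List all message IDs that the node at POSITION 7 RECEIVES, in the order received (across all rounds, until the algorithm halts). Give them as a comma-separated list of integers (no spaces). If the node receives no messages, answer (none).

Round 1: pos1(id51) recv 22: drop; pos2(id11) recv 51: fwd; pos3(id88) recv 11: drop; pos4(id25) recv 88: fwd; pos5(id35) recv 25: drop; pos6(id10) recv 35: fwd; pos7(id26) recv 10: drop; pos0(id22) recv 26: fwd
Round 2: pos3(id88) recv 51: drop; pos5(id35) recv 88: fwd; pos7(id26) recv 35: fwd; pos1(id51) recv 26: drop
Round 3: pos6(id10) recv 88: fwd; pos0(id22) recv 35: fwd
Round 4: pos7(id26) recv 88: fwd; pos1(id51) recv 35: drop
Round 5: pos0(id22) recv 88: fwd
Round 6: pos1(id51) recv 88: fwd
Round 7: pos2(id11) recv 88: fwd
Round 8: pos3(id88) recv 88: ELECTED

Answer: 10,35,88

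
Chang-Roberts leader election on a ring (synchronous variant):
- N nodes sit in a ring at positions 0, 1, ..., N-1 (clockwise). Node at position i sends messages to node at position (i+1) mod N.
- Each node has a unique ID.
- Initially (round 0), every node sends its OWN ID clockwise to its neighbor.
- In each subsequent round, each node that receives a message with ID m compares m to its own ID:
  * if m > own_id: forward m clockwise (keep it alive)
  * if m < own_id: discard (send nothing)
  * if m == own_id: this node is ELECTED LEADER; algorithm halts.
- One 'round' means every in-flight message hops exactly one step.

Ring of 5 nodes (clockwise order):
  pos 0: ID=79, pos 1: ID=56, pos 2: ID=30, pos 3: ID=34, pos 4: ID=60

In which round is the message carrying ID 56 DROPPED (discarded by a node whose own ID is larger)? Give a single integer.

Answer: 3

Derivation:
Round 1: pos1(id56) recv 79: fwd; pos2(id30) recv 56: fwd; pos3(id34) recv 30: drop; pos4(id60) recv 34: drop; pos0(id79) recv 60: drop
Round 2: pos2(id30) recv 79: fwd; pos3(id34) recv 56: fwd
Round 3: pos3(id34) recv 79: fwd; pos4(id60) recv 56: drop
Round 4: pos4(id60) recv 79: fwd
Round 5: pos0(id79) recv 79: ELECTED
Message ID 56 originates at pos 1; dropped at pos 4 in round 3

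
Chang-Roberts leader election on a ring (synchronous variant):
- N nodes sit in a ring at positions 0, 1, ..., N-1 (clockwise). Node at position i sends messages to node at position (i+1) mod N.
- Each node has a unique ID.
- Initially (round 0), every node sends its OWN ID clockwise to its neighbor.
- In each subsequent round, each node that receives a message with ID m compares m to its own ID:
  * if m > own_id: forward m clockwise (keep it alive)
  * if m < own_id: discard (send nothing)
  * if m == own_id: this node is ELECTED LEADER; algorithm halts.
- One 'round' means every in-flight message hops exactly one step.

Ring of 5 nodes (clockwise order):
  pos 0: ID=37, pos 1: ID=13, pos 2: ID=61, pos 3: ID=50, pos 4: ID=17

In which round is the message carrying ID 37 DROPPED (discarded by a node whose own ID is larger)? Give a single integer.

Answer: 2

Derivation:
Round 1: pos1(id13) recv 37: fwd; pos2(id61) recv 13: drop; pos3(id50) recv 61: fwd; pos4(id17) recv 50: fwd; pos0(id37) recv 17: drop
Round 2: pos2(id61) recv 37: drop; pos4(id17) recv 61: fwd; pos0(id37) recv 50: fwd
Round 3: pos0(id37) recv 61: fwd; pos1(id13) recv 50: fwd
Round 4: pos1(id13) recv 61: fwd; pos2(id61) recv 50: drop
Round 5: pos2(id61) recv 61: ELECTED
Message ID 37 originates at pos 0; dropped at pos 2 in round 2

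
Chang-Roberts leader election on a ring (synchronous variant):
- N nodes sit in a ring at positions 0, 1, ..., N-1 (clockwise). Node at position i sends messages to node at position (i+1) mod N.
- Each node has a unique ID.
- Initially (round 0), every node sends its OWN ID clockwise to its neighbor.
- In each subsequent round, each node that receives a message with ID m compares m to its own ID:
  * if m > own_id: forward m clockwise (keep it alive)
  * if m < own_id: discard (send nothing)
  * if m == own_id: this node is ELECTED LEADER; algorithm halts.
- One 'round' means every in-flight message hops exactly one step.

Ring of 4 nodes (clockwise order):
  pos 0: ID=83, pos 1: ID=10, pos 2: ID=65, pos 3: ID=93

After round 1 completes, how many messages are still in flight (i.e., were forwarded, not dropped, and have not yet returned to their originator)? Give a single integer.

Answer: 2

Derivation:
Round 1: pos1(id10) recv 83: fwd; pos2(id65) recv 10: drop; pos3(id93) recv 65: drop; pos0(id83) recv 93: fwd
After round 1: 2 messages still in flight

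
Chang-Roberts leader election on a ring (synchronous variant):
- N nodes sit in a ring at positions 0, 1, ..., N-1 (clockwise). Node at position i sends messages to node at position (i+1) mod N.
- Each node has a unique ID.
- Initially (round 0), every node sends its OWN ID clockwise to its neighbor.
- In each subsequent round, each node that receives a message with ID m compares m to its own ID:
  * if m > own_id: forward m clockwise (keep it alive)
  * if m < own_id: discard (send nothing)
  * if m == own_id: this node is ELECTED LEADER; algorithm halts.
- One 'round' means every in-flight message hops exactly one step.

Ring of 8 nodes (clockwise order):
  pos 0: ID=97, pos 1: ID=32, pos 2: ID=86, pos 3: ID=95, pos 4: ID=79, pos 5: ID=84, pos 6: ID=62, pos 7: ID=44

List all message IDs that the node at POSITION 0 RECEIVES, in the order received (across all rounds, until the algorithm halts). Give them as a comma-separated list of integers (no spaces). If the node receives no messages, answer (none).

Answer: 44,62,84,95,97

Derivation:
Round 1: pos1(id32) recv 97: fwd; pos2(id86) recv 32: drop; pos3(id95) recv 86: drop; pos4(id79) recv 95: fwd; pos5(id84) recv 79: drop; pos6(id62) recv 84: fwd; pos7(id44) recv 62: fwd; pos0(id97) recv 44: drop
Round 2: pos2(id86) recv 97: fwd; pos5(id84) recv 95: fwd; pos7(id44) recv 84: fwd; pos0(id97) recv 62: drop
Round 3: pos3(id95) recv 97: fwd; pos6(id62) recv 95: fwd; pos0(id97) recv 84: drop
Round 4: pos4(id79) recv 97: fwd; pos7(id44) recv 95: fwd
Round 5: pos5(id84) recv 97: fwd; pos0(id97) recv 95: drop
Round 6: pos6(id62) recv 97: fwd
Round 7: pos7(id44) recv 97: fwd
Round 8: pos0(id97) recv 97: ELECTED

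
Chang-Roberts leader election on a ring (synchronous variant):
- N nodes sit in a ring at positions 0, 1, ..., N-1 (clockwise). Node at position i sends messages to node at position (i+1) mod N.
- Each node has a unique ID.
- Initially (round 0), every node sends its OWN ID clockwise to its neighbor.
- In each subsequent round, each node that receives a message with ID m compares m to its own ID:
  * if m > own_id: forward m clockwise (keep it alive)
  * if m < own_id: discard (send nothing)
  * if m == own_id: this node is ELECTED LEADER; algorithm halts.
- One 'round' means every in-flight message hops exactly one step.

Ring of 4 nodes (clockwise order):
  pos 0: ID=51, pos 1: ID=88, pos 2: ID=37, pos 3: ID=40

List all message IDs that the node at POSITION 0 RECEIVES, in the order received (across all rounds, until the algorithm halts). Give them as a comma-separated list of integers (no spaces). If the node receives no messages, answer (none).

Answer: 40,88

Derivation:
Round 1: pos1(id88) recv 51: drop; pos2(id37) recv 88: fwd; pos3(id40) recv 37: drop; pos0(id51) recv 40: drop
Round 2: pos3(id40) recv 88: fwd
Round 3: pos0(id51) recv 88: fwd
Round 4: pos1(id88) recv 88: ELECTED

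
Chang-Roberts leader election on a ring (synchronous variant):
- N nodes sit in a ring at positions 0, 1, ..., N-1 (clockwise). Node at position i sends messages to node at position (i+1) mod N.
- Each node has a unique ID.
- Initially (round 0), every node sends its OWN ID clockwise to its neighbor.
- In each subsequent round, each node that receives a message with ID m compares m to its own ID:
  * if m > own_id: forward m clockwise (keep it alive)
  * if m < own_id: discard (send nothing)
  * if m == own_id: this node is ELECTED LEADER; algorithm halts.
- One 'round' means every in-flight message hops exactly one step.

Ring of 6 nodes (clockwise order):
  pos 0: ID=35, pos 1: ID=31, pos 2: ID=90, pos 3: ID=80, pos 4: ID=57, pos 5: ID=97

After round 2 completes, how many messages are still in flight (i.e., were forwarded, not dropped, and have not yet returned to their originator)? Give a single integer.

Answer: 2

Derivation:
Round 1: pos1(id31) recv 35: fwd; pos2(id90) recv 31: drop; pos3(id80) recv 90: fwd; pos4(id57) recv 80: fwd; pos5(id97) recv 57: drop; pos0(id35) recv 97: fwd
Round 2: pos2(id90) recv 35: drop; pos4(id57) recv 90: fwd; pos5(id97) recv 80: drop; pos1(id31) recv 97: fwd
After round 2: 2 messages still in flight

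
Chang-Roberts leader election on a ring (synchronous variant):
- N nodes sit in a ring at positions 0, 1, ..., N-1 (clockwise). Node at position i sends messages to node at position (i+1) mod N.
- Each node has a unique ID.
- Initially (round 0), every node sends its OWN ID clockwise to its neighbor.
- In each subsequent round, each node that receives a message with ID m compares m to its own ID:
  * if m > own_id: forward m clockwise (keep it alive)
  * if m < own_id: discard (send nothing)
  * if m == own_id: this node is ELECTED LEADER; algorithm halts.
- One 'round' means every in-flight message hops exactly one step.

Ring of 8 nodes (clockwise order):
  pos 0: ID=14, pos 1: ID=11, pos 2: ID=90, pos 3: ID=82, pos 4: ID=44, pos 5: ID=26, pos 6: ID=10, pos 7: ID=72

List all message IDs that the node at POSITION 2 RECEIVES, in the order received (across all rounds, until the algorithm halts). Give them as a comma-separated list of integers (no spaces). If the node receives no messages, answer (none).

Answer: 11,14,72,82,90

Derivation:
Round 1: pos1(id11) recv 14: fwd; pos2(id90) recv 11: drop; pos3(id82) recv 90: fwd; pos4(id44) recv 82: fwd; pos5(id26) recv 44: fwd; pos6(id10) recv 26: fwd; pos7(id72) recv 10: drop; pos0(id14) recv 72: fwd
Round 2: pos2(id90) recv 14: drop; pos4(id44) recv 90: fwd; pos5(id26) recv 82: fwd; pos6(id10) recv 44: fwd; pos7(id72) recv 26: drop; pos1(id11) recv 72: fwd
Round 3: pos5(id26) recv 90: fwd; pos6(id10) recv 82: fwd; pos7(id72) recv 44: drop; pos2(id90) recv 72: drop
Round 4: pos6(id10) recv 90: fwd; pos7(id72) recv 82: fwd
Round 5: pos7(id72) recv 90: fwd; pos0(id14) recv 82: fwd
Round 6: pos0(id14) recv 90: fwd; pos1(id11) recv 82: fwd
Round 7: pos1(id11) recv 90: fwd; pos2(id90) recv 82: drop
Round 8: pos2(id90) recv 90: ELECTED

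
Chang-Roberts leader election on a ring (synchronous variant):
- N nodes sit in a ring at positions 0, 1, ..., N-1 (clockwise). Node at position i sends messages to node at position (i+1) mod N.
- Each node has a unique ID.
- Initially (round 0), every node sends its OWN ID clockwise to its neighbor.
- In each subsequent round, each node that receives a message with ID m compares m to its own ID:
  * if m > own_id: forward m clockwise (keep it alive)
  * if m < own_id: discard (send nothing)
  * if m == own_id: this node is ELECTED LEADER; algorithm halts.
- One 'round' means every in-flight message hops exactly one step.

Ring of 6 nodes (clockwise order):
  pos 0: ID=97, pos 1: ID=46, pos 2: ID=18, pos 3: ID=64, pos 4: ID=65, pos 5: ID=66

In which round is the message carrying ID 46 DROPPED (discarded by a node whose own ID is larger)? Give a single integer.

Answer: 2

Derivation:
Round 1: pos1(id46) recv 97: fwd; pos2(id18) recv 46: fwd; pos3(id64) recv 18: drop; pos4(id65) recv 64: drop; pos5(id66) recv 65: drop; pos0(id97) recv 66: drop
Round 2: pos2(id18) recv 97: fwd; pos3(id64) recv 46: drop
Round 3: pos3(id64) recv 97: fwd
Round 4: pos4(id65) recv 97: fwd
Round 5: pos5(id66) recv 97: fwd
Round 6: pos0(id97) recv 97: ELECTED
Message ID 46 originates at pos 1; dropped at pos 3 in round 2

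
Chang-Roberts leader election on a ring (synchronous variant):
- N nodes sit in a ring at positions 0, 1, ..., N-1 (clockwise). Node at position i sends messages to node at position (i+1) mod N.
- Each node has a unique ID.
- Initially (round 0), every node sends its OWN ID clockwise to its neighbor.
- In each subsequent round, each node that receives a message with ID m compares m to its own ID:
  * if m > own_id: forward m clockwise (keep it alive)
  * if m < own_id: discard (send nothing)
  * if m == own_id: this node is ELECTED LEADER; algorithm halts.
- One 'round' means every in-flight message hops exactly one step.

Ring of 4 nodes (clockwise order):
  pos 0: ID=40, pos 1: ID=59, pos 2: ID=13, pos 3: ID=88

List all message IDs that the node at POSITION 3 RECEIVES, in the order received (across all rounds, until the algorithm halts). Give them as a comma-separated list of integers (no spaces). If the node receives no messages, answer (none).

Round 1: pos1(id59) recv 40: drop; pos2(id13) recv 59: fwd; pos3(id88) recv 13: drop; pos0(id40) recv 88: fwd
Round 2: pos3(id88) recv 59: drop; pos1(id59) recv 88: fwd
Round 3: pos2(id13) recv 88: fwd
Round 4: pos3(id88) recv 88: ELECTED

Answer: 13,59,88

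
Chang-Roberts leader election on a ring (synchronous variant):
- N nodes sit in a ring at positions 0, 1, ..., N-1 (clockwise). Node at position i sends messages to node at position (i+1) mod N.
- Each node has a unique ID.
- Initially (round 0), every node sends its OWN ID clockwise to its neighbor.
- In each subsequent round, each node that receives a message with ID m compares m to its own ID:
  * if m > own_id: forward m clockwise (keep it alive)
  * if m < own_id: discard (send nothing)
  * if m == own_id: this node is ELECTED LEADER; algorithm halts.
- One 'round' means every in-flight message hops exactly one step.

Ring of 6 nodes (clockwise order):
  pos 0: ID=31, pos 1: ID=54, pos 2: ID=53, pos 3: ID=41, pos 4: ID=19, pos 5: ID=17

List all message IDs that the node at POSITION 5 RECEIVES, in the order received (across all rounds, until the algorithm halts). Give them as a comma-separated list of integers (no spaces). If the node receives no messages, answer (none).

Round 1: pos1(id54) recv 31: drop; pos2(id53) recv 54: fwd; pos3(id41) recv 53: fwd; pos4(id19) recv 41: fwd; pos5(id17) recv 19: fwd; pos0(id31) recv 17: drop
Round 2: pos3(id41) recv 54: fwd; pos4(id19) recv 53: fwd; pos5(id17) recv 41: fwd; pos0(id31) recv 19: drop
Round 3: pos4(id19) recv 54: fwd; pos5(id17) recv 53: fwd; pos0(id31) recv 41: fwd
Round 4: pos5(id17) recv 54: fwd; pos0(id31) recv 53: fwd; pos1(id54) recv 41: drop
Round 5: pos0(id31) recv 54: fwd; pos1(id54) recv 53: drop
Round 6: pos1(id54) recv 54: ELECTED

Answer: 19,41,53,54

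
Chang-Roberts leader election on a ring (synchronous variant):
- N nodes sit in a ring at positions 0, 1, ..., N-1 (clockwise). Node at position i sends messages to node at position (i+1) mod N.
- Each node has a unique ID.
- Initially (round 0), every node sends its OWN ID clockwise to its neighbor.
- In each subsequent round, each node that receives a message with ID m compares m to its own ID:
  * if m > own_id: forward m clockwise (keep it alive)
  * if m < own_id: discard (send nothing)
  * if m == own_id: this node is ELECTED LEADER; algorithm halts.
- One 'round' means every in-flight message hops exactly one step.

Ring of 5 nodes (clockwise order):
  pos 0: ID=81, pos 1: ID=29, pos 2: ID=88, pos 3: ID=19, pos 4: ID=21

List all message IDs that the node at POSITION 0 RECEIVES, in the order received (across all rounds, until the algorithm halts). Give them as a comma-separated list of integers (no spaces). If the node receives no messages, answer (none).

Answer: 21,88

Derivation:
Round 1: pos1(id29) recv 81: fwd; pos2(id88) recv 29: drop; pos3(id19) recv 88: fwd; pos4(id21) recv 19: drop; pos0(id81) recv 21: drop
Round 2: pos2(id88) recv 81: drop; pos4(id21) recv 88: fwd
Round 3: pos0(id81) recv 88: fwd
Round 4: pos1(id29) recv 88: fwd
Round 5: pos2(id88) recv 88: ELECTED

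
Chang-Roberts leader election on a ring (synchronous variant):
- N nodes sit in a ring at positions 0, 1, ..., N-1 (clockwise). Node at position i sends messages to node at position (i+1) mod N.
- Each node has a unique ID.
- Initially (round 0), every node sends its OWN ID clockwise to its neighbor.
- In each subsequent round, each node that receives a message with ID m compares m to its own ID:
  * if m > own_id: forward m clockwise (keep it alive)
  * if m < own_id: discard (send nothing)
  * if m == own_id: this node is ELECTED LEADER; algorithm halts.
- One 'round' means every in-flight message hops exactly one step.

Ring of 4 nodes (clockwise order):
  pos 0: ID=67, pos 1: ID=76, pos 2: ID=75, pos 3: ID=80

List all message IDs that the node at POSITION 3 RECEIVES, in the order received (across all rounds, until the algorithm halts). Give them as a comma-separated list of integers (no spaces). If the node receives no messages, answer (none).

Round 1: pos1(id76) recv 67: drop; pos2(id75) recv 76: fwd; pos3(id80) recv 75: drop; pos0(id67) recv 80: fwd
Round 2: pos3(id80) recv 76: drop; pos1(id76) recv 80: fwd
Round 3: pos2(id75) recv 80: fwd
Round 4: pos3(id80) recv 80: ELECTED

Answer: 75,76,80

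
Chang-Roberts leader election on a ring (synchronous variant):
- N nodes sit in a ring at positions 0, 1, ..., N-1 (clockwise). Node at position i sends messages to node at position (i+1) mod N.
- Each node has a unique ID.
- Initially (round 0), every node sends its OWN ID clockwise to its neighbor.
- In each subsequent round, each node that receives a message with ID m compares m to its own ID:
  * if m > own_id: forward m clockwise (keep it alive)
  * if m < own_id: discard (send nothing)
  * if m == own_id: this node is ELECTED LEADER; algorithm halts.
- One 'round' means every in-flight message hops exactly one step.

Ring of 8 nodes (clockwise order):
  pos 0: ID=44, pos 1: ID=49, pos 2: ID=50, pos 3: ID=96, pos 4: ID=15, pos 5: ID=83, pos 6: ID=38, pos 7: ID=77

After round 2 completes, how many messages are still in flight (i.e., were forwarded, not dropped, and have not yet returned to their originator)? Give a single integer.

Answer: 3

Derivation:
Round 1: pos1(id49) recv 44: drop; pos2(id50) recv 49: drop; pos3(id96) recv 50: drop; pos4(id15) recv 96: fwd; pos5(id83) recv 15: drop; pos6(id38) recv 83: fwd; pos7(id77) recv 38: drop; pos0(id44) recv 77: fwd
Round 2: pos5(id83) recv 96: fwd; pos7(id77) recv 83: fwd; pos1(id49) recv 77: fwd
After round 2: 3 messages still in flight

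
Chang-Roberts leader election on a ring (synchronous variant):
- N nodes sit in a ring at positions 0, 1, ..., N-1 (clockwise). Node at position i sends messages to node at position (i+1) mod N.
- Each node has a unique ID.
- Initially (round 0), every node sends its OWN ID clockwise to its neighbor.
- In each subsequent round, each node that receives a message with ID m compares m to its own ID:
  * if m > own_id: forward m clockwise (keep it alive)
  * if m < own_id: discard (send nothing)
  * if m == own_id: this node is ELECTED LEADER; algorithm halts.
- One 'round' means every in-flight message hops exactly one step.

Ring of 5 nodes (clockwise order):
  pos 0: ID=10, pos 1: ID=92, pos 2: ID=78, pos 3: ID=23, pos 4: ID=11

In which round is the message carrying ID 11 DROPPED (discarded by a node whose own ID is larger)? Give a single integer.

Answer: 2

Derivation:
Round 1: pos1(id92) recv 10: drop; pos2(id78) recv 92: fwd; pos3(id23) recv 78: fwd; pos4(id11) recv 23: fwd; pos0(id10) recv 11: fwd
Round 2: pos3(id23) recv 92: fwd; pos4(id11) recv 78: fwd; pos0(id10) recv 23: fwd; pos1(id92) recv 11: drop
Round 3: pos4(id11) recv 92: fwd; pos0(id10) recv 78: fwd; pos1(id92) recv 23: drop
Round 4: pos0(id10) recv 92: fwd; pos1(id92) recv 78: drop
Round 5: pos1(id92) recv 92: ELECTED
Message ID 11 originates at pos 4; dropped at pos 1 in round 2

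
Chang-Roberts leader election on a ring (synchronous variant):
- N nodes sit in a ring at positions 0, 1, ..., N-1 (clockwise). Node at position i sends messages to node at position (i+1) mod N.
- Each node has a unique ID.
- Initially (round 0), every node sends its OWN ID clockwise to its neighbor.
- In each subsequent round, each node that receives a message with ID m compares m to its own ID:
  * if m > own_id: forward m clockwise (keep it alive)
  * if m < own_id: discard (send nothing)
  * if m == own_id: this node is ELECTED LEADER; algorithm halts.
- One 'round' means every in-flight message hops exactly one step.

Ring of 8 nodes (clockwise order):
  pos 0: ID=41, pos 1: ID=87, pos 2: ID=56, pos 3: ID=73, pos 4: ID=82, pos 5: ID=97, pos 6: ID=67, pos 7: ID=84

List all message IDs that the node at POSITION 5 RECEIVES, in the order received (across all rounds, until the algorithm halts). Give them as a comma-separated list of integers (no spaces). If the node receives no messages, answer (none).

Answer: 82,87,97

Derivation:
Round 1: pos1(id87) recv 41: drop; pos2(id56) recv 87: fwd; pos3(id73) recv 56: drop; pos4(id82) recv 73: drop; pos5(id97) recv 82: drop; pos6(id67) recv 97: fwd; pos7(id84) recv 67: drop; pos0(id41) recv 84: fwd
Round 2: pos3(id73) recv 87: fwd; pos7(id84) recv 97: fwd; pos1(id87) recv 84: drop
Round 3: pos4(id82) recv 87: fwd; pos0(id41) recv 97: fwd
Round 4: pos5(id97) recv 87: drop; pos1(id87) recv 97: fwd
Round 5: pos2(id56) recv 97: fwd
Round 6: pos3(id73) recv 97: fwd
Round 7: pos4(id82) recv 97: fwd
Round 8: pos5(id97) recv 97: ELECTED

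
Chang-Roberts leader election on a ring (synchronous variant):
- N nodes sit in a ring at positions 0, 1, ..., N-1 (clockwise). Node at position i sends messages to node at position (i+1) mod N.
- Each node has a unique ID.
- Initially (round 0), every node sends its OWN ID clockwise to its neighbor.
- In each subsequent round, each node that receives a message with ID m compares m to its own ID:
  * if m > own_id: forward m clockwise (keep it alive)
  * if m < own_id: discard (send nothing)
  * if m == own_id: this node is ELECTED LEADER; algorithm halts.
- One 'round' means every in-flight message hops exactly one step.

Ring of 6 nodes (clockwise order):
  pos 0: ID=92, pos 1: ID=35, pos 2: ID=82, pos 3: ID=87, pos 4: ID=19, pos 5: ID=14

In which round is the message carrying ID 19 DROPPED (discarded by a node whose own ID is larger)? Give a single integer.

Answer: 2

Derivation:
Round 1: pos1(id35) recv 92: fwd; pos2(id82) recv 35: drop; pos3(id87) recv 82: drop; pos4(id19) recv 87: fwd; pos5(id14) recv 19: fwd; pos0(id92) recv 14: drop
Round 2: pos2(id82) recv 92: fwd; pos5(id14) recv 87: fwd; pos0(id92) recv 19: drop
Round 3: pos3(id87) recv 92: fwd; pos0(id92) recv 87: drop
Round 4: pos4(id19) recv 92: fwd
Round 5: pos5(id14) recv 92: fwd
Round 6: pos0(id92) recv 92: ELECTED
Message ID 19 originates at pos 4; dropped at pos 0 in round 2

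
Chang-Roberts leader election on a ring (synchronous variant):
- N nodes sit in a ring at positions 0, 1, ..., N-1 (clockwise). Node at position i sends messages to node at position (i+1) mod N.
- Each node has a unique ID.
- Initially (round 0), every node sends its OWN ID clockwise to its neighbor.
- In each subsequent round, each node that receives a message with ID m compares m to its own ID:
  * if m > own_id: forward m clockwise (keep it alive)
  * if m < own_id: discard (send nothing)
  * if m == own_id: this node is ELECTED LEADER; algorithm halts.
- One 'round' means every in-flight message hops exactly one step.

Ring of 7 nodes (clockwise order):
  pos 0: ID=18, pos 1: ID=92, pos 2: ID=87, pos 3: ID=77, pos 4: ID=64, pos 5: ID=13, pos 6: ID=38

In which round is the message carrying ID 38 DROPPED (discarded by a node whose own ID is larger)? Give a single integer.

Answer: 2

Derivation:
Round 1: pos1(id92) recv 18: drop; pos2(id87) recv 92: fwd; pos3(id77) recv 87: fwd; pos4(id64) recv 77: fwd; pos5(id13) recv 64: fwd; pos6(id38) recv 13: drop; pos0(id18) recv 38: fwd
Round 2: pos3(id77) recv 92: fwd; pos4(id64) recv 87: fwd; pos5(id13) recv 77: fwd; pos6(id38) recv 64: fwd; pos1(id92) recv 38: drop
Round 3: pos4(id64) recv 92: fwd; pos5(id13) recv 87: fwd; pos6(id38) recv 77: fwd; pos0(id18) recv 64: fwd
Round 4: pos5(id13) recv 92: fwd; pos6(id38) recv 87: fwd; pos0(id18) recv 77: fwd; pos1(id92) recv 64: drop
Round 5: pos6(id38) recv 92: fwd; pos0(id18) recv 87: fwd; pos1(id92) recv 77: drop
Round 6: pos0(id18) recv 92: fwd; pos1(id92) recv 87: drop
Round 7: pos1(id92) recv 92: ELECTED
Message ID 38 originates at pos 6; dropped at pos 1 in round 2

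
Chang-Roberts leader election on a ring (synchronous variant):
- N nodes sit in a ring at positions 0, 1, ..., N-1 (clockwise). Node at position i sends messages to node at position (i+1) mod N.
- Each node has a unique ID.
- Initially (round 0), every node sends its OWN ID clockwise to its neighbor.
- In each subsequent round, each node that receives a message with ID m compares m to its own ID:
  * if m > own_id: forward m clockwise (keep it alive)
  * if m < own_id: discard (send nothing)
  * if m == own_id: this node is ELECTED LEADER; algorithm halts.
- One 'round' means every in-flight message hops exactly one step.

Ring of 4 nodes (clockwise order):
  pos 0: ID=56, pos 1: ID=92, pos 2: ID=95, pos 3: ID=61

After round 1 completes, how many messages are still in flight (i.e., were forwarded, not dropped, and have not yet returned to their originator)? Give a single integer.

Round 1: pos1(id92) recv 56: drop; pos2(id95) recv 92: drop; pos3(id61) recv 95: fwd; pos0(id56) recv 61: fwd
After round 1: 2 messages still in flight

Answer: 2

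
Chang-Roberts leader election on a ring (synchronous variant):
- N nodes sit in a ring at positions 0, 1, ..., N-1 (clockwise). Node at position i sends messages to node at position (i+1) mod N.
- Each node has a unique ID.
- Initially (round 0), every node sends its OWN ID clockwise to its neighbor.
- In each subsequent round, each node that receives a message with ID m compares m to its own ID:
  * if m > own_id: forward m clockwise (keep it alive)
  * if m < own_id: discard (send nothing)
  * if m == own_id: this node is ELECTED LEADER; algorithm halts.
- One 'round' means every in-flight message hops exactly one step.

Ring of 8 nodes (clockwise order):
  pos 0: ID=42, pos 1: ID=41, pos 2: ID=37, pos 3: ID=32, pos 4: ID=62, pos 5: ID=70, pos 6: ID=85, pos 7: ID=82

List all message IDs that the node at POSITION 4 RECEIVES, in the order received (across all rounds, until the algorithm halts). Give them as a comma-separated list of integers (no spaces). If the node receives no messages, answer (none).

Round 1: pos1(id41) recv 42: fwd; pos2(id37) recv 41: fwd; pos3(id32) recv 37: fwd; pos4(id62) recv 32: drop; pos5(id70) recv 62: drop; pos6(id85) recv 70: drop; pos7(id82) recv 85: fwd; pos0(id42) recv 82: fwd
Round 2: pos2(id37) recv 42: fwd; pos3(id32) recv 41: fwd; pos4(id62) recv 37: drop; pos0(id42) recv 85: fwd; pos1(id41) recv 82: fwd
Round 3: pos3(id32) recv 42: fwd; pos4(id62) recv 41: drop; pos1(id41) recv 85: fwd; pos2(id37) recv 82: fwd
Round 4: pos4(id62) recv 42: drop; pos2(id37) recv 85: fwd; pos3(id32) recv 82: fwd
Round 5: pos3(id32) recv 85: fwd; pos4(id62) recv 82: fwd
Round 6: pos4(id62) recv 85: fwd; pos5(id70) recv 82: fwd
Round 7: pos5(id70) recv 85: fwd; pos6(id85) recv 82: drop
Round 8: pos6(id85) recv 85: ELECTED

Answer: 32,37,41,42,82,85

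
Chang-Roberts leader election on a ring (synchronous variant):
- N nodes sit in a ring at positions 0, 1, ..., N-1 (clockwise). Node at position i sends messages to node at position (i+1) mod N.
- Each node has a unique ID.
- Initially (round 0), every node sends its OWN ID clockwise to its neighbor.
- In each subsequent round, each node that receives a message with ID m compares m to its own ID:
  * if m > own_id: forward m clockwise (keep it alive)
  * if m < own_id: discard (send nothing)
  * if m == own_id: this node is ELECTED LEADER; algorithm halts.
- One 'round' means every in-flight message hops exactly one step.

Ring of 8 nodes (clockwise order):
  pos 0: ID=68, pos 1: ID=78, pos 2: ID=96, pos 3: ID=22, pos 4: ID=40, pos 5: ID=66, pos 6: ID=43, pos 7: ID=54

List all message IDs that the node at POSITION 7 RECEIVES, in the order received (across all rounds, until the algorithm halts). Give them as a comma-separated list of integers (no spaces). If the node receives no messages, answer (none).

Answer: 43,66,96

Derivation:
Round 1: pos1(id78) recv 68: drop; pos2(id96) recv 78: drop; pos3(id22) recv 96: fwd; pos4(id40) recv 22: drop; pos5(id66) recv 40: drop; pos6(id43) recv 66: fwd; pos7(id54) recv 43: drop; pos0(id68) recv 54: drop
Round 2: pos4(id40) recv 96: fwd; pos7(id54) recv 66: fwd
Round 3: pos5(id66) recv 96: fwd; pos0(id68) recv 66: drop
Round 4: pos6(id43) recv 96: fwd
Round 5: pos7(id54) recv 96: fwd
Round 6: pos0(id68) recv 96: fwd
Round 7: pos1(id78) recv 96: fwd
Round 8: pos2(id96) recv 96: ELECTED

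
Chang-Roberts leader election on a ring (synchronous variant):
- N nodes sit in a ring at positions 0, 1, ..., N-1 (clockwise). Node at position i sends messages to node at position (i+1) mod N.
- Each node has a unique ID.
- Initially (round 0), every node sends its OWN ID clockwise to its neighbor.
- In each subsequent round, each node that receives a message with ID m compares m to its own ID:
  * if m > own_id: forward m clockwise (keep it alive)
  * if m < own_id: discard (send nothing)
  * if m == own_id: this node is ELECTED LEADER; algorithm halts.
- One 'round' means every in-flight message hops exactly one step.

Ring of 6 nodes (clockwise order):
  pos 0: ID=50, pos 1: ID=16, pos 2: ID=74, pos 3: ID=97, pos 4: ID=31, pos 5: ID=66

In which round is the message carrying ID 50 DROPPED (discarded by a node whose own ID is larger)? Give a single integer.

Answer: 2

Derivation:
Round 1: pos1(id16) recv 50: fwd; pos2(id74) recv 16: drop; pos3(id97) recv 74: drop; pos4(id31) recv 97: fwd; pos5(id66) recv 31: drop; pos0(id50) recv 66: fwd
Round 2: pos2(id74) recv 50: drop; pos5(id66) recv 97: fwd; pos1(id16) recv 66: fwd
Round 3: pos0(id50) recv 97: fwd; pos2(id74) recv 66: drop
Round 4: pos1(id16) recv 97: fwd
Round 5: pos2(id74) recv 97: fwd
Round 6: pos3(id97) recv 97: ELECTED
Message ID 50 originates at pos 0; dropped at pos 2 in round 2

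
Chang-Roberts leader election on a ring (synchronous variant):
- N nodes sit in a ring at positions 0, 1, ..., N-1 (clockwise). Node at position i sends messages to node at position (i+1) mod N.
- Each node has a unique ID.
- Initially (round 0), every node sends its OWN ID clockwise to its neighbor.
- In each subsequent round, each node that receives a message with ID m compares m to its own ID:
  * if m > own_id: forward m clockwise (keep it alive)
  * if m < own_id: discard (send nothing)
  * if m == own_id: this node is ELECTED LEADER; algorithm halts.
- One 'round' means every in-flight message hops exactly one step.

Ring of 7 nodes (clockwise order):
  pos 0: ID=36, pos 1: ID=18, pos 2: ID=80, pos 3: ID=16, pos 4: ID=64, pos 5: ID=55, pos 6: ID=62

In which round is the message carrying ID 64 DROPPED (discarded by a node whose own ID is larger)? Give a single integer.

Round 1: pos1(id18) recv 36: fwd; pos2(id80) recv 18: drop; pos3(id16) recv 80: fwd; pos4(id64) recv 16: drop; pos5(id55) recv 64: fwd; pos6(id62) recv 55: drop; pos0(id36) recv 62: fwd
Round 2: pos2(id80) recv 36: drop; pos4(id64) recv 80: fwd; pos6(id62) recv 64: fwd; pos1(id18) recv 62: fwd
Round 3: pos5(id55) recv 80: fwd; pos0(id36) recv 64: fwd; pos2(id80) recv 62: drop
Round 4: pos6(id62) recv 80: fwd; pos1(id18) recv 64: fwd
Round 5: pos0(id36) recv 80: fwd; pos2(id80) recv 64: drop
Round 6: pos1(id18) recv 80: fwd
Round 7: pos2(id80) recv 80: ELECTED
Message ID 64 originates at pos 4; dropped at pos 2 in round 5

Answer: 5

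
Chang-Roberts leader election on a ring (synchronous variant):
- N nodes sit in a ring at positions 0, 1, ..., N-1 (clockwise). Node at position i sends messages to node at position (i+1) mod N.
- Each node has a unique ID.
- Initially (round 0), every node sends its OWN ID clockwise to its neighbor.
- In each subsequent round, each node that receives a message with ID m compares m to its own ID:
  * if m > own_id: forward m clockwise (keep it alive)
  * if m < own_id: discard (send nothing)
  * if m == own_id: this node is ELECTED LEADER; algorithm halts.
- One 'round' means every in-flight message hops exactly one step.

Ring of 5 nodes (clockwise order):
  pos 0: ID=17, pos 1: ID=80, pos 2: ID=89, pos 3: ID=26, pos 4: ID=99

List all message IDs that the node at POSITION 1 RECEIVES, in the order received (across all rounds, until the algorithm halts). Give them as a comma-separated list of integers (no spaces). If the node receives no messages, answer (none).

Round 1: pos1(id80) recv 17: drop; pos2(id89) recv 80: drop; pos3(id26) recv 89: fwd; pos4(id99) recv 26: drop; pos0(id17) recv 99: fwd
Round 2: pos4(id99) recv 89: drop; pos1(id80) recv 99: fwd
Round 3: pos2(id89) recv 99: fwd
Round 4: pos3(id26) recv 99: fwd
Round 5: pos4(id99) recv 99: ELECTED

Answer: 17,99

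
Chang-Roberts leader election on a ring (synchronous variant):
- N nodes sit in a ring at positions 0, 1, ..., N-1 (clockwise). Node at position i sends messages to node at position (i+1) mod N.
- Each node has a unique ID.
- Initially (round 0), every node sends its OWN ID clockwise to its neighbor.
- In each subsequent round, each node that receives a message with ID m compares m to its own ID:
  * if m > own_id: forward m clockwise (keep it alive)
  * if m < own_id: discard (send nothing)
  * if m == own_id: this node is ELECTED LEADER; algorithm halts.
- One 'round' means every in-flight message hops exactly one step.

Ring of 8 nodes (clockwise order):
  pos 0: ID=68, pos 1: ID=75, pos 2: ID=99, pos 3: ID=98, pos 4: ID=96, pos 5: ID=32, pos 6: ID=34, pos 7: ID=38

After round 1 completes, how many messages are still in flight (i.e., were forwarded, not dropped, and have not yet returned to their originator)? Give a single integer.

Answer: 3

Derivation:
Round 1: pos1(id75) recv 68: drop; pos2(id99) recv 75: drop; pos3(id98) recv 99: fwd; pos4(id96) recv 98: fwd; pos5(id32) recv 96: fwd; pos6(id34) recv 32: drop; pos7(id38) recv 34: drop; pos0(id68) recv 38: drop
After round 1: 3 messages still in flight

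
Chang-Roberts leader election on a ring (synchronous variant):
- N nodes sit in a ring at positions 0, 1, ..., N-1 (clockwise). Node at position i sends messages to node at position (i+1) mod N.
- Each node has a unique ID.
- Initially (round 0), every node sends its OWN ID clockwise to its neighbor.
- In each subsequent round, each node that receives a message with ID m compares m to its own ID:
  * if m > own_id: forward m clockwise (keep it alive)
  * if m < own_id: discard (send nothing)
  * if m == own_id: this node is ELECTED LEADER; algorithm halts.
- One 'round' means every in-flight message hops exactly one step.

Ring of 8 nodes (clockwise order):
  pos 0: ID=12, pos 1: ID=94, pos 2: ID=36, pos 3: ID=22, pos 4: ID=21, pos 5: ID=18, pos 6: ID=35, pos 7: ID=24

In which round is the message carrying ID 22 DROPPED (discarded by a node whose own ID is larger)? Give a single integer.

Round 1: pos1(id94) recv 12: drop; pos2(id36) recv 94: fwd; pos3(id22) recv 36: fwd; pos4(id21) recv 22: fwd; pos5(id18) recv 21: fwd; pos6(id35) recv 18: drop; pos7(id24) recv 35: fwd; pos0(id12) recv 24: fwd
Round 2: pos3(id22) recv 94: fwd; pos4(id21) recv 36: fwd; pos5(id18) recv 22: fwd; pos6(id35) recv 21: drop; pos0(id12) recv 35: fwd; pos1(id94) recv 24: drop
Round 3: pos4(id21) recv 94: fwd; pos5(id18) recv 36: fwd; pos6(id35) recv 22: drop; pos1(id94) recv 35: drop
Round 4: pos5(id18) recv 94: fwd; pos6(id35) recv 36: fwd
Round 5: pos6(id35) recv 94: fwd; pos7(id24) recv 36: fwd
Round 6: pos7(id24) recv 94: fwd; pos0(id12) recv 36: fwd
Round 7: pos0(id12) recv 94: fwd; pos1(id94) recv 36: drop
Round 8: pos1(id94) recv 94: ELECTED
Message ID 22 originates at pos 3; dropped at pos 6 in round 3

Answer: 3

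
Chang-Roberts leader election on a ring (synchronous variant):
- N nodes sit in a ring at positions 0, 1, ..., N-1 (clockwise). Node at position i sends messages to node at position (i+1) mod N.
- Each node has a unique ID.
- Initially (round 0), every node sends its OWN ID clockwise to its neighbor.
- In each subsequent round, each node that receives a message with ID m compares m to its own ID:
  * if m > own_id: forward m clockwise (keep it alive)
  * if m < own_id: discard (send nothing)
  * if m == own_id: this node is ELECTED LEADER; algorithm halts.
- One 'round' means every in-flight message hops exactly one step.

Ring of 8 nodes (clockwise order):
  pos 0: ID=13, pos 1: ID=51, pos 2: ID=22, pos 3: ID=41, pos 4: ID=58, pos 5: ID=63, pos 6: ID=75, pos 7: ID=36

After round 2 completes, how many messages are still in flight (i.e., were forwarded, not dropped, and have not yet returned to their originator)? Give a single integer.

Round 1: pos1(id51) recv 13: drop; pos2(id22) recv 51: fwd; pos3(id41) recv 22: drop; pos4(id58) recv 41: drop; pos5(id63) recv 58: drop; pos6(id75) recv 63: drop; pos7(id36) recv 75: fwd; pos0(id13) recv 36: fwd
Round 2: pos3(id41) recv 51: fwd; pos0(id13) recv 75: fwd; pos1(id51) recv 36: drop
After round 2: 2 messages still in flight

Answer: 2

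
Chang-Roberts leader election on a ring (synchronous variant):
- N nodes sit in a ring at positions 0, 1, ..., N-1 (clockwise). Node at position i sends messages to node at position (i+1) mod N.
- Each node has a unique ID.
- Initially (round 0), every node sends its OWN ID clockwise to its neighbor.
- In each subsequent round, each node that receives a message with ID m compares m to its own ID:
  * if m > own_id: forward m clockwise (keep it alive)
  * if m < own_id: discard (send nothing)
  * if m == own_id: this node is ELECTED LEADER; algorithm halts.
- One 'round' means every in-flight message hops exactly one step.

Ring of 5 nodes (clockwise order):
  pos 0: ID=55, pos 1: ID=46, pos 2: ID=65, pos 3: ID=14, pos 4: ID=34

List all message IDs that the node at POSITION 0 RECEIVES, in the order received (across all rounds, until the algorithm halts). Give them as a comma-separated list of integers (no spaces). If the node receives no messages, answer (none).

Answer: 34,65

Derivation:
Round 1: pos1(id46) recv 55: fwd; pos2(id65) recv 46: drop; pos3(id14) recv 65: fwd; pos4(id34) recv 14: drop; pos0(id55) recv 34: drop
Round 2: pos2(id65) recv 55: drop; pos4(id34) recv 65: fwd
Round 3: pos0(id55) recv 65: fwd
Round 4: pos1(id46) recv 65: fwd
Round 5: pos2(id65) recv 65: ELECTED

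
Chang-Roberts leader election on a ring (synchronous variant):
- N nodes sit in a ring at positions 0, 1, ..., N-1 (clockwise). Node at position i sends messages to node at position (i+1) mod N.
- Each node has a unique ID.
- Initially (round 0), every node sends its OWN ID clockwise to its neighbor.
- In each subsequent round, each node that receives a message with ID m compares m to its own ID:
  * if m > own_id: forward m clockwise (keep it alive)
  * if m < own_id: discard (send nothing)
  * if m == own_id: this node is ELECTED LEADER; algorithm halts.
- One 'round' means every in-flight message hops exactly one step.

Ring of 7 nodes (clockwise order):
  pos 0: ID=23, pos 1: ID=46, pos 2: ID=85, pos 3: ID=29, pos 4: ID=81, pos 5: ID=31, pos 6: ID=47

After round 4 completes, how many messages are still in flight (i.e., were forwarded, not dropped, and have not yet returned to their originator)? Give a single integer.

Round 1: pos1(id46) recv 23: drop; pos2(id85) recv 46: drop; pos3(id29) recv 85: fwd; pos4(id81) recv 29: drop; pos5(id31) recv 81: fwd; pos6(id47) recv 31: drop; pos0(id23) recv 47: fwd
Round 2: pos4(id81) recv 85: fwd; pos6(id47) recv 81: fwd; pos1(id46) recv 47: fwd
Round 3: pos5(id31) recv 85: fwd; pos0(id23) recv 81: fwd; pos2(id85) recv 47: drop
Round 4: pos6(id47) recv 85: fwd; pos1(id46) recv 81: fwd
After round 4: 2 messages still in flight

Answer: 2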